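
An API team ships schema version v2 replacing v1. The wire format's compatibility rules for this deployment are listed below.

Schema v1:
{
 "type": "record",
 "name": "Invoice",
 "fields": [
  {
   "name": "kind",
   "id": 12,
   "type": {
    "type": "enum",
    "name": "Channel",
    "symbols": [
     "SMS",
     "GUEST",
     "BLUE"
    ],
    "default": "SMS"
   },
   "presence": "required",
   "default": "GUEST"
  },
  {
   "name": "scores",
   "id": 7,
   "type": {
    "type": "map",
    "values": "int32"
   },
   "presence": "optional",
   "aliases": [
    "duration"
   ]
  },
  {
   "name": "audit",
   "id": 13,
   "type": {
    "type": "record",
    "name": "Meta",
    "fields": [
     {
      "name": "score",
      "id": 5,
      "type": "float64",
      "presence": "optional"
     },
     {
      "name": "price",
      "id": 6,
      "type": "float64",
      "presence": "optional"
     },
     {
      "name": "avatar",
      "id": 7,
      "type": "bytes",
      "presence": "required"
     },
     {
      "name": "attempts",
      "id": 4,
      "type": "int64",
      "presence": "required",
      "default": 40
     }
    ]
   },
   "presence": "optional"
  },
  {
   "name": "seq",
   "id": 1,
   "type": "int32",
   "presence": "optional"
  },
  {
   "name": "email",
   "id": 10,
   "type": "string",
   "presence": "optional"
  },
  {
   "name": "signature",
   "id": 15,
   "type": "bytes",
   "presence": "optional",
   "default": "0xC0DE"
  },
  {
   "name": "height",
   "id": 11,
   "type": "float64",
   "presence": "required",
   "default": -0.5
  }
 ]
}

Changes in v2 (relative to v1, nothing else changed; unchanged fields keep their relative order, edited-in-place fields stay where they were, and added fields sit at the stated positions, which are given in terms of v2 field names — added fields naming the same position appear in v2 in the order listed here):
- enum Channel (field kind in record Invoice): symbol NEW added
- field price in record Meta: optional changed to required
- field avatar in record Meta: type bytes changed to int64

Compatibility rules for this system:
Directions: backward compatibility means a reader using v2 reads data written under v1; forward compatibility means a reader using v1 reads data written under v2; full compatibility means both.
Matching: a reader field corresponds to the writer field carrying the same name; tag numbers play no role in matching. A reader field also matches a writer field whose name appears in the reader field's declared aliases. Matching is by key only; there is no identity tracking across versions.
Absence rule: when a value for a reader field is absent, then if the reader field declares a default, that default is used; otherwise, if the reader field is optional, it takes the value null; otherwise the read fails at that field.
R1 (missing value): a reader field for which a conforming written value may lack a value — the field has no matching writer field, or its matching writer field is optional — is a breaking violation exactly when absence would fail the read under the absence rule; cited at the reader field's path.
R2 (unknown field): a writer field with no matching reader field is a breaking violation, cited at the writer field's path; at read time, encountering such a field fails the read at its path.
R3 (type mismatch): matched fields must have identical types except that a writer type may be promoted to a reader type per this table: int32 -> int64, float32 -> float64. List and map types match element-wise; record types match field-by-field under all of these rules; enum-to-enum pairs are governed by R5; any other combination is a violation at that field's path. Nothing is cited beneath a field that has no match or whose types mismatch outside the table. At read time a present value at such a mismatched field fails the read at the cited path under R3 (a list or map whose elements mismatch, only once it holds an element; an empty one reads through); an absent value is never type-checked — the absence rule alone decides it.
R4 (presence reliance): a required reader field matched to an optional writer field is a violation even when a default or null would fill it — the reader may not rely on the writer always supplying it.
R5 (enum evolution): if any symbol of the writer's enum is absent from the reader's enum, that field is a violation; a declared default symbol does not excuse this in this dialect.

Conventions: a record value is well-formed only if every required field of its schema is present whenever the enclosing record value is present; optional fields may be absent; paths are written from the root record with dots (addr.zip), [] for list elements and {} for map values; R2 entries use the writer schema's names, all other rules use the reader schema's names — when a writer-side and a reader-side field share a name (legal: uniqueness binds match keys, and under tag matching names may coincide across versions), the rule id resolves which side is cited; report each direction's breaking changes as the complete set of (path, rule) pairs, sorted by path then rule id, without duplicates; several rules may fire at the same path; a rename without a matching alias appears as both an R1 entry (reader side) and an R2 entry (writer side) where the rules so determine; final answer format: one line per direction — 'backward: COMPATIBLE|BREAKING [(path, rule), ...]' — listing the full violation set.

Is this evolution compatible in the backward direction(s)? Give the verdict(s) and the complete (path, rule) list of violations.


backward: BREAKING [(audit.avatar, R3), (audit.price, R1), (audit.price, R4)]

in Invoice below, arrows point writer -> reader
backward analysis of Invoice with v2 as reader and v1 as writer:
  kind <- kind (Channel -> Channel, writer required)
  scores <- scores (map<string, int32> -> map<string, int32>, writer optional)
  audit <- audit (Meta -> Meta, writer optional)
  seq <- seq (int32 -> int32, writer optional)
  email <- email (string -> string, writer optional)
  signature <- signature (bytes -> bytes, writer optional)
  height <- height (float64 -> float64, writer required)
  audit.score <- audit.score (float64 -> float64, writer optional)
  audit.price <- audit.price (float64 -> float64, writer optional)
  audit.avatar <- audit.avatar (bytes -> int64, writer required)
  audit.attempts <- audit.attempts (int64 -> int64, writer required)
  breaking: (audit.avatar, R3)
  breaking: (audit.price, R1)
  breaking: (audit.price, R4)
  backward on Invoice therefore BREAKING (3)
checking off the Invoice differences that do not matter here:
  enum Channel (field kind in record Invoice): symbol NEW added -> affects forward compatibility only, which is not asked


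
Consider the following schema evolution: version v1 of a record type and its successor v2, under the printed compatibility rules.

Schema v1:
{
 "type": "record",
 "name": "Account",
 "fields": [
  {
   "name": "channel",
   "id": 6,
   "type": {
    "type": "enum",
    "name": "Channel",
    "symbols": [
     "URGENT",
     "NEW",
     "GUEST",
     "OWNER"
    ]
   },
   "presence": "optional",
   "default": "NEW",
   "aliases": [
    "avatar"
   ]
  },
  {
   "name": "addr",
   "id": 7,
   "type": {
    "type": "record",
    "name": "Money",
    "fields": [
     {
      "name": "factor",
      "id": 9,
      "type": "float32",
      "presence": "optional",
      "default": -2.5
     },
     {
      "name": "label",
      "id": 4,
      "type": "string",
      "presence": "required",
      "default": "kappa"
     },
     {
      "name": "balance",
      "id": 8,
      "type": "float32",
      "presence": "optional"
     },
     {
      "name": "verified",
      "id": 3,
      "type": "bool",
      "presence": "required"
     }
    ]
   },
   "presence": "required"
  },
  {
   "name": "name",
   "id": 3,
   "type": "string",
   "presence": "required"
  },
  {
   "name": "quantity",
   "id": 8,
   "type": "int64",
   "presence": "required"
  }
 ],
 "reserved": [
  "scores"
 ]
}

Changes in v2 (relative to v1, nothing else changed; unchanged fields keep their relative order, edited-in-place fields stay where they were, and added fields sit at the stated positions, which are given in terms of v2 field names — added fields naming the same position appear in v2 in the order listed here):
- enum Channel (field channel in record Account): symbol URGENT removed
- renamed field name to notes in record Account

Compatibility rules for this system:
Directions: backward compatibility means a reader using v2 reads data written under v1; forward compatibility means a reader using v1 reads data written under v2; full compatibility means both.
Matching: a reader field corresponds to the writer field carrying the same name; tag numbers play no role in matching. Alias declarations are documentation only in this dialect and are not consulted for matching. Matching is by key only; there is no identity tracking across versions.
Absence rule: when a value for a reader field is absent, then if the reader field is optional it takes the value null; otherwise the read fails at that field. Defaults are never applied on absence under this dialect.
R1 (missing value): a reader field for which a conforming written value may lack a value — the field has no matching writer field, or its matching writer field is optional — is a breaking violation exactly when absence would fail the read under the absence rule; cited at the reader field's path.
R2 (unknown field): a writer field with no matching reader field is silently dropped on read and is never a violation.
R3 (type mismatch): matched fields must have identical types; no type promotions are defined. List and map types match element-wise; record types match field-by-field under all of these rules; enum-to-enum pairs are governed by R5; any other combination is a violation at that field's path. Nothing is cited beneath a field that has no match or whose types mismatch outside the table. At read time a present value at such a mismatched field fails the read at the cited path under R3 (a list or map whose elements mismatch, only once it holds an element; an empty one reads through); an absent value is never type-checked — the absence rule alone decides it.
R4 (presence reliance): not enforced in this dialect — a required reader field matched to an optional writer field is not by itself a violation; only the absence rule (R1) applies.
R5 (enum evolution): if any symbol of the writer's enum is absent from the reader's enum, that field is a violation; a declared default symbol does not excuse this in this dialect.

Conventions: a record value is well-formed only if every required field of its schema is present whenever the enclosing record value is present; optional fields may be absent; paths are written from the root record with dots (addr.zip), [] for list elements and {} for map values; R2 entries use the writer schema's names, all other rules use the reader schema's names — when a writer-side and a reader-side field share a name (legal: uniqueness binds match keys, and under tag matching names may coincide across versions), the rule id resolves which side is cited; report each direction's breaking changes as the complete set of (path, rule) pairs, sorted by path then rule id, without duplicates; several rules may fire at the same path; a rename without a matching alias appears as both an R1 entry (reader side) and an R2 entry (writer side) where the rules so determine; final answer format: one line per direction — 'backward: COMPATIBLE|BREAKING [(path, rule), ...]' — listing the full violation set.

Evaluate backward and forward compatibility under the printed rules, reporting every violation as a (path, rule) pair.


arrows below run writer -> reader for Account
backward analysis of Account with v2 as reader and v1 as writer:
  channel <- channel (Channel -> Channel, writer optional)
  addr <- addr (Money -> Money, writer required)
  notes: no writer match
  quantity <- quantity (int64 -> int64, writer required)
  writer field name has no reader counterpart
  addr.factor <- addr.factor (float32 -> float32, writer optional)
  addr.label <- addr.label (string -> string, writer required)
  addr.balance <- addr.balance (float32 -> float32, writer optional)
  addr.verified <- addr.verified (bool -> bool, writer required)
  breaking: (channel, R5)
  breaking: (notes, R1)
  => backward verdict for Account: BREAKING, 2 violation(s)
forward analysis of Account with v1 as reader and v2 as writer:
  channel <- channel (Channel -> Channel, writer optional)
  addr <- addr (Money -> Money, writer required)
  name: no writer match
  quantity <- quantity (int64 -> int64, writer required)
  writer field notes has no reader counterpart
  addr.factor <- addr.factor (float32 -> float32, writer optional)
  addr.label <- addr.label (string -> string, writer required)
  addr.balance <- addr.balance (float32 -> float32, writer optional)
  addr.verified <- addr.verified (bool -> bool, writer required)
  breaking: (name, R1)
  => forward verdict for Account: BREAKING, 1 violation(s)

backward: BREAKING [(channel, R5), (notes, R1)]; forward: BREAKING [(name, R1)]


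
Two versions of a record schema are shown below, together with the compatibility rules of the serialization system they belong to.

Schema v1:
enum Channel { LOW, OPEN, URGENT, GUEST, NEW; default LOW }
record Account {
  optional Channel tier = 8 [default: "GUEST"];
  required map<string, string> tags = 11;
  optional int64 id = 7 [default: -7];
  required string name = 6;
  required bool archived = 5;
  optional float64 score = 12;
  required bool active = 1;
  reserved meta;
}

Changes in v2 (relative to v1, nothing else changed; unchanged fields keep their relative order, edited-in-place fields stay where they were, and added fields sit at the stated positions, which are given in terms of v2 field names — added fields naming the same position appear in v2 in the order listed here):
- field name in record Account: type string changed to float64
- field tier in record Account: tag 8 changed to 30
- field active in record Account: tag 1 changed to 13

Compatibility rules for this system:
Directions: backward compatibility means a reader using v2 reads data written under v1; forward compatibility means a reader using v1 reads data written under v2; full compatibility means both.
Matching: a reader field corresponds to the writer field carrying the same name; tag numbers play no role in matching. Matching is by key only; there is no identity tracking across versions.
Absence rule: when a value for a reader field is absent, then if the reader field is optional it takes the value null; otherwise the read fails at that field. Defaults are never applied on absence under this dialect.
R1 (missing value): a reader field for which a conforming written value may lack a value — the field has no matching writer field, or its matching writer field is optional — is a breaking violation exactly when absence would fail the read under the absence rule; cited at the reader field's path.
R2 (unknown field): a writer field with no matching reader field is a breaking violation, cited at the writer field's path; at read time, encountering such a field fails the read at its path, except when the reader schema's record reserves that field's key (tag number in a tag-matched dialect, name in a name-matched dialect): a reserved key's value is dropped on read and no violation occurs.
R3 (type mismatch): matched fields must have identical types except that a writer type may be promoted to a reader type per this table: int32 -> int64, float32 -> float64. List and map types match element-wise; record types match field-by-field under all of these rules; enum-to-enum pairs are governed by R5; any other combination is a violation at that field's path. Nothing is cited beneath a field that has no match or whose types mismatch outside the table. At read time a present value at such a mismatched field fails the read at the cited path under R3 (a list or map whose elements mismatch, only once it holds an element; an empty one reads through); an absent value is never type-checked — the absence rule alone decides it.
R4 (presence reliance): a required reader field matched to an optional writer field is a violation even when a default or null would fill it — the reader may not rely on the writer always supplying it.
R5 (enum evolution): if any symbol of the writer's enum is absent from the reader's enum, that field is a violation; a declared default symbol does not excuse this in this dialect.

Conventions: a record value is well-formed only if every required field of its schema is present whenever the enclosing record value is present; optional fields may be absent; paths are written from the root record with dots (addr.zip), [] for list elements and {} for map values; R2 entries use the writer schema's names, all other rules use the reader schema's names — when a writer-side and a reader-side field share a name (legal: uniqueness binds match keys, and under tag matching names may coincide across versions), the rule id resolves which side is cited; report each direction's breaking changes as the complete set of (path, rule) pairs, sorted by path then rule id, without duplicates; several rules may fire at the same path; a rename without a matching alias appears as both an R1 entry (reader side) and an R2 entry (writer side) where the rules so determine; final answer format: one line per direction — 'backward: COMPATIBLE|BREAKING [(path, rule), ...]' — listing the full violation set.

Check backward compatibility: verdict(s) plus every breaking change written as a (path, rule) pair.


backward: BREAKING [(name, R3)]

arrows below run writer -> reader for Account
backward on Account — v2 reading data written by v1:
  Channel -> Channel, writer optional: tier aligns to tier
  map<string, string> -> map<string, string>, writer required: tags aligns to tags
  int64 -> int64, writer optional: id aligns to id
  string -> float64, writer required: name aligns to name
  bool -> bool, writer required: archived aligns to archived
  float64 -> float64, writer optional: score aligns to score
  bool -> bool, writer required: active aligns to active
  R3 fires at name
  => backward verdict for Account: BREAKING, 1 violation(s)
checking off the Account differences that do not matter here:
  field tier in record Account: tag 8 changed to 30 -> inert for the asked Account verdict: nothing fires
  field active in record Account: tag 1 changed to 13 -> inert for the asked Account verdict: nothing fires


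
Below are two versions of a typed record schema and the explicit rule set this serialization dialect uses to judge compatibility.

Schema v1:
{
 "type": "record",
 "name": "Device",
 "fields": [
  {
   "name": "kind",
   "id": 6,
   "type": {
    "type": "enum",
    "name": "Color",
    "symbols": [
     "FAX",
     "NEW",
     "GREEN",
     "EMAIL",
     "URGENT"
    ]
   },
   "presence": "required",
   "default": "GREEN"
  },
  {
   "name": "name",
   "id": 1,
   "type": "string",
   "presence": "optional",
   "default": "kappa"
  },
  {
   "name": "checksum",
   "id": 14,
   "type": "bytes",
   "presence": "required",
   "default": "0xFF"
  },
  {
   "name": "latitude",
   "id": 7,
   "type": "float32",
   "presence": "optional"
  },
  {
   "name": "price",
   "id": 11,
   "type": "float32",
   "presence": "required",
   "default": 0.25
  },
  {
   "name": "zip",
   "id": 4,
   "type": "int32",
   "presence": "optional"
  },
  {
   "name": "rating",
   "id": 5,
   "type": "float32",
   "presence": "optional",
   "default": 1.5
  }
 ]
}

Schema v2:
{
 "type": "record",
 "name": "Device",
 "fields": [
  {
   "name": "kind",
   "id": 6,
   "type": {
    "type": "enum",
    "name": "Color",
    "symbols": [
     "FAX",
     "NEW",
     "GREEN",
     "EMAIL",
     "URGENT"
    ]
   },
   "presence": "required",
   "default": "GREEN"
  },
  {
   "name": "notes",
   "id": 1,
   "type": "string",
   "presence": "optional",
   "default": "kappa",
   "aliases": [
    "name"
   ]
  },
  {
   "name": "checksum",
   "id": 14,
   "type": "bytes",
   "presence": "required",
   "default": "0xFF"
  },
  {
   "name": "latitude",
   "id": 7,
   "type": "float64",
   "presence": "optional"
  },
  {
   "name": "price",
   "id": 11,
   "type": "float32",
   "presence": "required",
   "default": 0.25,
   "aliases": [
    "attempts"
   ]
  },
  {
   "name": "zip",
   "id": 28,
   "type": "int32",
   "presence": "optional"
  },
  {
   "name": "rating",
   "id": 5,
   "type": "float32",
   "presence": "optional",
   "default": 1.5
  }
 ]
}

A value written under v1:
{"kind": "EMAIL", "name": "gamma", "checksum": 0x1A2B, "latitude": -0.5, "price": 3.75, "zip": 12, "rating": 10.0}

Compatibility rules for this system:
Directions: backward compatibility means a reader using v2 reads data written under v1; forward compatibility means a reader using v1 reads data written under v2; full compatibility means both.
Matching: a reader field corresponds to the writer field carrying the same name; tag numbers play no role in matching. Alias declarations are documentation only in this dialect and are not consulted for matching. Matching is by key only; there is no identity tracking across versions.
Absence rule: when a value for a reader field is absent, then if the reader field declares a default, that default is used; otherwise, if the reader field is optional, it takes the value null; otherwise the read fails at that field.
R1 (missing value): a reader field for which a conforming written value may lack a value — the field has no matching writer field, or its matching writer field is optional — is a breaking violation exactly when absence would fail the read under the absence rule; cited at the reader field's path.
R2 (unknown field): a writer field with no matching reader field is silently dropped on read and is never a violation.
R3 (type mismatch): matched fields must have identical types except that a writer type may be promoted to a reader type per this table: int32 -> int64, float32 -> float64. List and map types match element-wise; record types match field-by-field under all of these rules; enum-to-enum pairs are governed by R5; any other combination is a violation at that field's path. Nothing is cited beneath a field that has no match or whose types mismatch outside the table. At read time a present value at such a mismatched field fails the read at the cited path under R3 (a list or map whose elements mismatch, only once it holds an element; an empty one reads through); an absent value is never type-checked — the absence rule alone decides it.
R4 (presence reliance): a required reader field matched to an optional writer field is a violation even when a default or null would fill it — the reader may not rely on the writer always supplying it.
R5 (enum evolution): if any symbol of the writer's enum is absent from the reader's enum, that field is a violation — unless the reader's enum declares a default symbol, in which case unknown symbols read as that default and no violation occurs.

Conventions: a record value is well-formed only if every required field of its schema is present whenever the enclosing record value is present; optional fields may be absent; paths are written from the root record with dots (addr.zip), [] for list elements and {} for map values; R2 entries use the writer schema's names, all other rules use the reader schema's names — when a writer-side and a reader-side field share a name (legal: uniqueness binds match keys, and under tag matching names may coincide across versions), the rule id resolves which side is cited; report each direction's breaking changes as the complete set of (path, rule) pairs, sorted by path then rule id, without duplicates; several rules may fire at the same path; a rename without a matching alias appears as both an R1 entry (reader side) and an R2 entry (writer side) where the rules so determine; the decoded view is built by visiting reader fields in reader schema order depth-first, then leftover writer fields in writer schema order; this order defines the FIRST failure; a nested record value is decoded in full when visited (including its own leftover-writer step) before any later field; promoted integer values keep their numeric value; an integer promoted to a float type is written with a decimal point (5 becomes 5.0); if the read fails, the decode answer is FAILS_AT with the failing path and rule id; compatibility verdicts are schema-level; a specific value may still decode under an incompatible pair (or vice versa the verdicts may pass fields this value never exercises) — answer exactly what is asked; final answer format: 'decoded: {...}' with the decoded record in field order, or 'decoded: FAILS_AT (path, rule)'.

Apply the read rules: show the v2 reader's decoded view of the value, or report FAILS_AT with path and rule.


each type pair in Device: writer, then reader
migrating the Device value to v2:
  kind := "EMAIL"
  notes := "kappa" (no value, default fills)
  checksum := 0x1A2B
  latitude := -0.5 (float32 -> float64)
  price := 3.75
  zip := 12
  rating := 10.0
  writer name: unmatched, discarded
  => decoded: {"kind": "EMAIL", "notes": "kappa", "checksum": 0x1A2B, "latitude": -0.5, "price": 3.75, "zip": 12, "rating": 10.0}
remaining Device differences; none change what is asked:
  field zip in record Device: tag 4 changed to 28 -> fires no rule on Device under this dialect and leaves the result unchanged
  field latitude in record Device: type float32 changed to float64 -> a verdict-level change on Device — the shown value reads the same

decoded: {"kind": "EMAIL", "notes": "kappa", "checksum": 0x1A2B, "latitude": -0.5, "price": 3.75, "zip": 12, "rating": 10.0}


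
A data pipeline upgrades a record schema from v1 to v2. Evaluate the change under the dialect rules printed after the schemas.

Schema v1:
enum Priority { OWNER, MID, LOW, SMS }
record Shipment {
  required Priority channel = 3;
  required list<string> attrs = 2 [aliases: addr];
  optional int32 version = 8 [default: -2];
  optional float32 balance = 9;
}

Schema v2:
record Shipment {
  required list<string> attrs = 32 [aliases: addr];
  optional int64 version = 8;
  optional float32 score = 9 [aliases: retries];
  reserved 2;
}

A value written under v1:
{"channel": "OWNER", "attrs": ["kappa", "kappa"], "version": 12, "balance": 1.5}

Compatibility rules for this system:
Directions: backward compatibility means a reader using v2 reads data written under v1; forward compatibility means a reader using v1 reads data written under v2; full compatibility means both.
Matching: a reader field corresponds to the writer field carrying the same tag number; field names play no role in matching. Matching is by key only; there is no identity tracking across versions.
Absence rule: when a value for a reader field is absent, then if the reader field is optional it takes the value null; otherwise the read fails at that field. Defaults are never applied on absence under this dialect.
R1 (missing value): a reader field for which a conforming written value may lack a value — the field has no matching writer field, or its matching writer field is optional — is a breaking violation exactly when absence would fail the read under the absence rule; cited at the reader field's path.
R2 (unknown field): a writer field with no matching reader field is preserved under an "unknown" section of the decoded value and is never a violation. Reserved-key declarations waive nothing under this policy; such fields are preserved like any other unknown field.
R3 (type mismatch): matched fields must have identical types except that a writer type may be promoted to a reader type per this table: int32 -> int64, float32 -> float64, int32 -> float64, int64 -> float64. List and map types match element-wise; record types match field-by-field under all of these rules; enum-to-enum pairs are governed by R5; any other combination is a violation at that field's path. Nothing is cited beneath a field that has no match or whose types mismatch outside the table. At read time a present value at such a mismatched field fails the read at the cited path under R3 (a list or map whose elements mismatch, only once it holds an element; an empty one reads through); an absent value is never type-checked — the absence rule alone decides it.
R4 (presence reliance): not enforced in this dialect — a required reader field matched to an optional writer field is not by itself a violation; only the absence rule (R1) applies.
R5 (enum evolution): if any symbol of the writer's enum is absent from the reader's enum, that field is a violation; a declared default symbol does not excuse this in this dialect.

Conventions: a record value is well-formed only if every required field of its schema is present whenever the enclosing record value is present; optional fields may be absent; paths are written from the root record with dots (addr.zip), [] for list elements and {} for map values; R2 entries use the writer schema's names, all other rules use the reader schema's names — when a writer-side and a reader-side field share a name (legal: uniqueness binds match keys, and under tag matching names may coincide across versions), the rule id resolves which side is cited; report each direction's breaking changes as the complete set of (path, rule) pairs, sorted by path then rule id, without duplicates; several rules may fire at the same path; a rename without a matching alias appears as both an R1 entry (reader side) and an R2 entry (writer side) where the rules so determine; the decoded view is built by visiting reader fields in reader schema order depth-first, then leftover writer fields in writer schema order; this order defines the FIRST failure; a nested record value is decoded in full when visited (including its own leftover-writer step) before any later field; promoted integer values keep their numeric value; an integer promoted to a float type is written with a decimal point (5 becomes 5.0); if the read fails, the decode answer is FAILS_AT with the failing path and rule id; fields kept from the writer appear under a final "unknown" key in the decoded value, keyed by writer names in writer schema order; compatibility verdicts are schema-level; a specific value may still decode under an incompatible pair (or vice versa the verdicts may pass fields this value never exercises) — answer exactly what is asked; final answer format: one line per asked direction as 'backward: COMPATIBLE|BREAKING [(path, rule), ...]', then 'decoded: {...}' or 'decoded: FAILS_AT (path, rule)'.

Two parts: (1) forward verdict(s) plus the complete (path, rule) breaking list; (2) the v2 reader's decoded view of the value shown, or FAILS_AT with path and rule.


forward: BREAKING [(attrs, R1), (channel, R1), (version, R3)]; decoded: FAILS_AT (attrs, R1)

arrows below run writer -> reader for Shipment
forward for Shipment (reader v1, writer v2):
  channel has no writer counterpart
  attrs has no writer counterpart
  version: int64 -> int32, writer optional; from version
  balance: float32 -> float32, writer optional; from score
  attrs (writer side), unknown to reader
  violation R1 at attrs
  violation R1 at channel
  violation R3 at version
  => 3 violation(s): forward is BREAKING for Shipment
decode walk for Shipment under reader schema v2:
  read fails at attrs under R1 (no fill)
  => FAILS_AT (attrs, R1)
diffs on Shipment not affecting the asked answer:
  renamed field balance to score in record Shipment -> fires no rule on Shipment, leaving the asked answer as it is


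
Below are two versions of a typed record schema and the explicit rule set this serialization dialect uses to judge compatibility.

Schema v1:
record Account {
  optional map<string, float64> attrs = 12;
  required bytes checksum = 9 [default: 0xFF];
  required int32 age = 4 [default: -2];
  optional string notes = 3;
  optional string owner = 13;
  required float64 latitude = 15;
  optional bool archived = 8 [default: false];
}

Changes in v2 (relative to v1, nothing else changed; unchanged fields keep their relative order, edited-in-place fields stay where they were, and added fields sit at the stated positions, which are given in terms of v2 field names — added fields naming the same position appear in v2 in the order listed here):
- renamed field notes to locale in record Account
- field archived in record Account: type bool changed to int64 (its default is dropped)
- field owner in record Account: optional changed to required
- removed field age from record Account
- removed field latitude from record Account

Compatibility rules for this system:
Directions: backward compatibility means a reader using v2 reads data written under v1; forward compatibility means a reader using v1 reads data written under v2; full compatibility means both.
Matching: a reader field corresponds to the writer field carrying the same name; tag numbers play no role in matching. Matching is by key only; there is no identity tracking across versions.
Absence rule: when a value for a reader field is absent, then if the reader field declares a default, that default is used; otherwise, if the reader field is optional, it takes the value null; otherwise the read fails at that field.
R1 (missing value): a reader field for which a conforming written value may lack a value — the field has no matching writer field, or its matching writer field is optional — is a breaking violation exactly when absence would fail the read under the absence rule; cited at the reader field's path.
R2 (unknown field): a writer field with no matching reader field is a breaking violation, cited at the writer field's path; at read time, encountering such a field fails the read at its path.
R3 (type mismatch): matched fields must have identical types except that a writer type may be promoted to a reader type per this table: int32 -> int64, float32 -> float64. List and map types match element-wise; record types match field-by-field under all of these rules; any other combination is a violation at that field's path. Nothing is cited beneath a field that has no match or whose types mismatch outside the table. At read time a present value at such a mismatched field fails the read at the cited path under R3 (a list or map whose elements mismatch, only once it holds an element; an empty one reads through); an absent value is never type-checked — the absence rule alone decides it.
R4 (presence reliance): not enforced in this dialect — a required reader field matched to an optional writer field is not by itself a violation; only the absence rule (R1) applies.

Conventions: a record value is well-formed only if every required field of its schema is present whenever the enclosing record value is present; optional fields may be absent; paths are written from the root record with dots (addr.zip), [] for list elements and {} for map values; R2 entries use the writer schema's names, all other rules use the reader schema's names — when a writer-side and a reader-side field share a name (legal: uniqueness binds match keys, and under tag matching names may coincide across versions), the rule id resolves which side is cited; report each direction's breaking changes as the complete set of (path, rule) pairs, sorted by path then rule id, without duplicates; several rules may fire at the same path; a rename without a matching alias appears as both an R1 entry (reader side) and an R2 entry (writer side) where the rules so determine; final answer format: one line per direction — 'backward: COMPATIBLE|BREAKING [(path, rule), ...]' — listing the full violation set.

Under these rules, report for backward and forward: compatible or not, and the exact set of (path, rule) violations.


arrows below run writer -> reader for Account
backward pass over Account, reader schema v2, writer schema v1:
  map<string, float64> -> map<string, float64>, writer optional: attrs aligns to attrs
  bytes -> bytes, writer required: checksum aligns to checksum
  locale has no writer counterpart
  string -> string, writer optional: owner aligns to owner
  bool -> int64, writer optional: archived aligns to archived
  writer field age has no reader counterpart
  writer field notes has no reader counterpart
  writer field latitude has no reader counterpart
  R2 fires at age
  R3 fires at archived
  R2 fires at latitude
  R2 fires at notes
  R1 fires at owner
  => backward verdict for Account: BREAKING, 5 violation(s)
forward pass over Account, reader schema v1, writer schema v2:
  map<string, float64> -> map<string, float64>, writer optional: attrs aligns to attrs
  bytes -> bytes, writer required: checksum aligns to checksum
  age has no writer counterpart
  notes has no writer counterpart
  string -> string, writer required: owner aligns to owner
  latitude has no writer counterpart
  int64 -> bool, writer optional: archived aligns to archived
  writer field locale has no reader counterpart
  R3 fires at archived
  R1 fires at latitude
  R2 fires at locale
  => forward verdict for Account: BREAKING, 3 violation(s)

backward: BREAKING [(age, R2), (archived, R3), (latitude, R2), (notes, R2), (owner, R1)]; forward: BREAKING [(archived, R3), (latitude, R1), (locale, R2)]


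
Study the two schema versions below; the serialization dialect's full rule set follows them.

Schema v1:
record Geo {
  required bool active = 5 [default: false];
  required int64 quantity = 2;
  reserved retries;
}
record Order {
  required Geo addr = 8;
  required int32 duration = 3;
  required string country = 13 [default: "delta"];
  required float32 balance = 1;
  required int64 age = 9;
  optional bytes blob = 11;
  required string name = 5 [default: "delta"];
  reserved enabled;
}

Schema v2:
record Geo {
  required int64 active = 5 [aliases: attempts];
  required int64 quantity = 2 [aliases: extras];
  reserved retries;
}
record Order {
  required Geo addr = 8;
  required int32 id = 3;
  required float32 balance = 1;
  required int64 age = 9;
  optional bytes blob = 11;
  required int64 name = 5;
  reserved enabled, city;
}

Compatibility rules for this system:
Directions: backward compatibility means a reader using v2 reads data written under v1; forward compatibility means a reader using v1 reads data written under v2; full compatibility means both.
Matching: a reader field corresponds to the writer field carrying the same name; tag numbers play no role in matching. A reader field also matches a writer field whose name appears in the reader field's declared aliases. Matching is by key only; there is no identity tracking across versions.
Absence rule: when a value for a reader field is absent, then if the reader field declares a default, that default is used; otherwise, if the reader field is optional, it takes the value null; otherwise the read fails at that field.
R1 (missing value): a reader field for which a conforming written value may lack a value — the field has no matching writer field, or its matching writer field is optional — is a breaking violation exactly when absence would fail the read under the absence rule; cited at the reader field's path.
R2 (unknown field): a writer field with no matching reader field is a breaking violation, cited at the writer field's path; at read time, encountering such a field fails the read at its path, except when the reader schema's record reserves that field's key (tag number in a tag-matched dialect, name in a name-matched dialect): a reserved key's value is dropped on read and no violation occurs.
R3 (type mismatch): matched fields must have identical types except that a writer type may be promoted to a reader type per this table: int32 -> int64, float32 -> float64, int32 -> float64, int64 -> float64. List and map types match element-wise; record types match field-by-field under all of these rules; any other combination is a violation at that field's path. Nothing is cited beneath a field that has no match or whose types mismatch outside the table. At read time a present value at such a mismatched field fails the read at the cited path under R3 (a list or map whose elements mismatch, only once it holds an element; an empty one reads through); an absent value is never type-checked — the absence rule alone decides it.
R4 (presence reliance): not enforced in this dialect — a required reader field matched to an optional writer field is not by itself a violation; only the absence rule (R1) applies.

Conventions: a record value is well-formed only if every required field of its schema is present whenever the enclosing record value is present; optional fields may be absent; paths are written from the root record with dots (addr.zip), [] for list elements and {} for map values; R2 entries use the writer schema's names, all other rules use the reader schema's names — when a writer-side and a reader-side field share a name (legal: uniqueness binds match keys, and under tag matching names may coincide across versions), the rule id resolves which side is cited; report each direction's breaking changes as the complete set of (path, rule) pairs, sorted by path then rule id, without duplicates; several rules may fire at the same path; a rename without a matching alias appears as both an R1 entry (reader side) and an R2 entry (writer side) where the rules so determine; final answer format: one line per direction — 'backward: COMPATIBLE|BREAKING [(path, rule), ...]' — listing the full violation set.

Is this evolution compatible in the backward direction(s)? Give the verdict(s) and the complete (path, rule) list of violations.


backward: BREAKING [(addr.active, R3), (country, R2), (duration, R2), (id, R1), (name, R3)]

arrows below run writer -> reader for Order
checking backward for Order: reader v2 against writer v1:
  writer required, Geo -> Geo: reader addr maps from writer addr
  no writer field matches reader id
  writer required, float32 -> float32: reader balance maps from writer balance
  writer required, int64 -> int64: reader age maps from writer age
  writer optional, bytes -> bytes: reader blob maps from writer blob
  writer required, string -> int64: reader name maps from writer name
  leftover writer field: duration
  leftover writer field: country
  writer required, bool -> int64: reader addr.active maps from writer addr.active
  writer required, int64 -> int64: reader addr.quantity maps from writer addr.quantity
  R3 fires at addr.active
  R2 fires at country
  R2 fires at duration
  R1 fires at id
  R3 fires at name
  backward on Order therefore BREAKING (5)
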